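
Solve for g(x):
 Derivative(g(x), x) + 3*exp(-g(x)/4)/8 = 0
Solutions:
 g(x) = 4*log(C1 - 3*x/32)


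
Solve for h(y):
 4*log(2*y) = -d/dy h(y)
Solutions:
 h(y) = C1 - 4*y*log(y) - y*log(16) + 4*y


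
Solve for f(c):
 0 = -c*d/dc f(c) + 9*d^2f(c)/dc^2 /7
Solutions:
 f(c) = C1 + C2*erfi(sqrt(14)*c/6)


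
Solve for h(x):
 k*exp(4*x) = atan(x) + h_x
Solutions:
 h(x) = C1 + k*exp(4*x)/4 - x*atan(x) + log(x^2 + 1)/2


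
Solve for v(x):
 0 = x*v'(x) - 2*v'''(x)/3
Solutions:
 v(x) = C1 + Integral(C2*airyai(2^(2/3)*3^(1/3)*x/2) + C3*airybi(2^(2/3)*3^(1/3)*x/2), x)


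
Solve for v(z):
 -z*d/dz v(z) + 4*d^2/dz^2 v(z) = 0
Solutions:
 v(z) = C1 + C2*erfi(sqrt(2)*z/4)


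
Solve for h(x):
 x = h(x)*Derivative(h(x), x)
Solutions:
 h(x) = -sqrt(C1 + x^2)
 h(x) = sqrt(C1 + x^2)


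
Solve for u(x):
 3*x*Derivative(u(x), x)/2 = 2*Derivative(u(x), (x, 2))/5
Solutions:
 u(x) = C1 + C2*erfi(sqrt(30)*x/4)


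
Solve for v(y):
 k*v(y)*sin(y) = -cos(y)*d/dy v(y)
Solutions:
 v(y) = C1*exp(k*log(cos(y)))


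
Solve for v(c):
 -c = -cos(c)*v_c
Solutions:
 v(c) = C1 + Integral(c/cos(c), c)


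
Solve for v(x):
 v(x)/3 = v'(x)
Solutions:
 v(x) = C1*exp(x/3)


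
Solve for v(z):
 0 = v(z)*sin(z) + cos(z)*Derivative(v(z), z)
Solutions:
 v(z) = C1*cos(z)


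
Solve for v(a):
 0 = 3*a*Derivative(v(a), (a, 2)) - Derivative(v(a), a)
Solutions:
 v(a) = C1 + C2*a^(4/3)


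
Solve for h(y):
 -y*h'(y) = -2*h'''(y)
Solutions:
 h(y) = C1 + Integral(C2*airyai(2^(2/3)*y/2) + C3*airybi(2^(2/3)*y/2), y)


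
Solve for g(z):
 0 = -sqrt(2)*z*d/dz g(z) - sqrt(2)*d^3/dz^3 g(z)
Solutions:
 g(z) = C1 + Integral(C2*airyai(-z) + C3*airybi(-z), z)


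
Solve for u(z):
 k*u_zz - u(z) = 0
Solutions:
 u(z) = C1*exp(-z*sqrt(1/k)) + C2*exp(z*sqrt(1/k))


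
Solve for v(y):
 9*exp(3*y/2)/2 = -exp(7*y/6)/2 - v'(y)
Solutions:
 v(y) = C1 - 3*exp(7*y/6)/7 - 3*exp(3*y/2)


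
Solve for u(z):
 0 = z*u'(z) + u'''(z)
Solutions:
 u(z) = C1 + Integral(C2*airyai(-z) + C3*airybi(-z), z)


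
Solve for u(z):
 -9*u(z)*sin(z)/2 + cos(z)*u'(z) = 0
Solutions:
 u(z) = C1/cos(z)^(9/2)


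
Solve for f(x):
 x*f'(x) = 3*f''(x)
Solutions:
 f(x) = C1 + C2*erfi(sqrt(6)*x/6)


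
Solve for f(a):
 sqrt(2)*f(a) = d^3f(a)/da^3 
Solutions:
 f(a) = C3*exp(2^(1/6)*a) + (C1*sin(2^(1/6)*sqrt(3)*a/2) + C2*cos(2^(1/6)*sqrt(3)*a/2))*exp(-2^(1/6)*a/2)


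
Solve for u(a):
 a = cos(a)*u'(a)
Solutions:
 u(a) = C1 + Integral(a/cos(a), a)


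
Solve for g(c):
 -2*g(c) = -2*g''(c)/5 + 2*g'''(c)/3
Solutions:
 g(c) = C1*exp(c*(2*2^(1/3)/(5*sqrt(5565) + 373)^(1/3) + 4 + 2^(2/3)*(5*sqrt(5565) + 373)^(1/3))/20)*sin(2^(1/3)*sqrt(3)*c*(-2^(1/3)*(5*sqrt(5565) + 373)^(1/3) + 2/(5*sqrt(5565) + 373)^(1/3))/20) + C2*exp(c*(2*2^(1/3)/(5*sqrt(5565) + 373)^(1/3) + 4 + 2^(2/3)*(5*sqrt(5565) + 373)^(1/3))/20)*cos(2^(1/3)*sqrt(3)*c*(-2^(1/3)*(5*sqrt(5565) + 373)^(1/3) + 2/(5*sqrt(5565) + 373)^(1/3))/20) + C3*exp(c*(-2^(2/3)*(5*sqrt(5565) + 373)^(1/3) - 2*2^(1/3)/(5*sqrt(5565) + 373)^(1/3) + 2)/10)


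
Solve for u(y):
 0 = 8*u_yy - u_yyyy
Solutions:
 u(y) = C1 + C2*y + C3*exp(-2*sqrt(2)*y) + C4*exp(2*sqrt(2)*y)


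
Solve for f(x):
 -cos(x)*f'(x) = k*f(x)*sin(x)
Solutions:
 f(x) = C1*exp(k*log(cos(x)))


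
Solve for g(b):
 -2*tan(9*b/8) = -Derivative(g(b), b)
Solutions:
 g(b) = C1 - 16*log(cos(9*b/8))/9


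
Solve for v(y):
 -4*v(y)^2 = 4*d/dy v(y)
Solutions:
 v(y) = 1/(C1 + y)


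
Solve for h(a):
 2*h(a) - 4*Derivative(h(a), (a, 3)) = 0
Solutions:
 h(a) = C3*exp(2^(2/3)*a/2) + (C1*sin(2^(2/3)*sqrt(3)*a/4) + C2*cos(2^(2/3)*sqrt(3)*a/4))*exp(-2^(2/3)*a/4)


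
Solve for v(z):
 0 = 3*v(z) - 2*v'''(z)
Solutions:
 v(z) = C3*exp(2^(2/3)*3^(1/3)*z/2) + (C1*sin(2^(2/3)*3^(5/6)*z/4) + C2*cos(2^(2/3)*3^(5/6)*z/4))*exp(-2^(2/3)*3^(1/3)*z/4)


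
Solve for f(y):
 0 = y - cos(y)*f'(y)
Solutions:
 f(y) = C1 + Integral(y/cos(y), y)


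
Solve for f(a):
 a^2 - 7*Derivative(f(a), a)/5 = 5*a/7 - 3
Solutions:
 f(a) = C1 + 5*a^3/21 - 25*a^2/98 + 15*a/7


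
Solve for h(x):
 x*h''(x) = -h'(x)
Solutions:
 h(x) = C1 + C2*log(x)


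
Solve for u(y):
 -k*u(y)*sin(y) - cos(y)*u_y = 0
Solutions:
 u(y) = C1*exp(k*log(cos(y)))


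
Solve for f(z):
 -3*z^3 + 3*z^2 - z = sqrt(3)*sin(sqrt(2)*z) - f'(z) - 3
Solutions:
 f(z) = C1 + 3*z^4/4 - z^3 + z^2/2 - 3*z - sqrt(6)*cos(sqrt(2)*z)/2


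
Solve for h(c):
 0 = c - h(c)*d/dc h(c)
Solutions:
 h(c) = -sqrt(C1 + c^2)
 h(c) = sqrt(C1 + c^2)


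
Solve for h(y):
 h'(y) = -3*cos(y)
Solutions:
 h(y) = C1 - 3*sin(y)


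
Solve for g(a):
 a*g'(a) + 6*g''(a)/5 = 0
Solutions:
 g(a) = C1 + C2*erf(sqrt(15)*a/6)


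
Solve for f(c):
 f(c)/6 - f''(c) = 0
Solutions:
 f(c) = C1*exp(-sqrt(6)*c/6) + C2*exp(sqrt(6)*c/6)


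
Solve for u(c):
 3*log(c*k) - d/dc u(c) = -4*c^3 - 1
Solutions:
 u(c) = C1 + c^4 + 3*c*log(c*k) - 2*c


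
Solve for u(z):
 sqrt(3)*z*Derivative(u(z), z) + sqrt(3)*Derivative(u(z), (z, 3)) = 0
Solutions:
 u(z) = C1 + Integral(C2*airyai(-z) + C3*airybi(-z), z)


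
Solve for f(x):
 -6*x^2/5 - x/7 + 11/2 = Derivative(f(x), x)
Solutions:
 f(x) = C1 - 2*x^3/5 - x^2/14 + 11*x/2


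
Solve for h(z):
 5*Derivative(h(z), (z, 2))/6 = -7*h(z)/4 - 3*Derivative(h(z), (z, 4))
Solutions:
 h(z) = (C1*sin(sqrt(2)*3^(3/4)*7^(1/4)*z*cos(atan(sqrt(731)/5)/2)/6) + C2*cos(sqrt(2)*3^(3/4)*7^(1/4)*z*cos(atan(sqrt(731)/5)/2)/6))*exp(-sqrt(2)*3^(3/4)*7^(1/4)*z*sin(atan(sqrt(731)/5)/2)/6) + (C3*sin(sqrt(2)*3^(3/4)*7^(1/4)*z*cos(atan(sqrt(731)/5)/2)/6) + C4*cos(sqrt(2)*3^(3/4)*7^(1/4)*z*cos(atan(sqrt(731)/5)/2)/6))*exp(sqrt(2)*3^(3/4)*7^(1/4)*z*sin(atan(sqrt(731)/5)/2)/6)


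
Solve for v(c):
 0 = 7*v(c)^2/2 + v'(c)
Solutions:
 v(c) = 2/(C1 + 7*c)


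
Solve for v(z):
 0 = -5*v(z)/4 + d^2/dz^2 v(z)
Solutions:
 v(z) = C1*exp(-sqrt(5)*z/2) + C2*exp(sqrt(5)*z/2)


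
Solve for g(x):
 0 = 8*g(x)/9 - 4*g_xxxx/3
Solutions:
 g(x) = C1*exp(-2^(1/4)*3^(3/4)*x/3) + C2*exp(2^(1/4)*3^(3/4)*x/3) + C3*sin(2^(1/4)*3^(3/4)*x/3) + C4*cos(2^(1/4)*3^(3/4)*x/3)


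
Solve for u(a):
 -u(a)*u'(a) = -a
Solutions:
 u(a) = -sqrt(C1 + a^2)
 u(a) = sqrt(C1 + a^2)


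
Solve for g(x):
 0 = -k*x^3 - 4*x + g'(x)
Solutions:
 g(x) = C1 + k*x^4/4 + 2*x^2


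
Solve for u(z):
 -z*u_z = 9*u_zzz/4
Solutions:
 u(z) = C1 + Integral(C2*airyai(-2^(2/3)*3^(1/3)*z/3) + C3*airybi(-2^(2/3)*3^(1/3)*z/3), z)


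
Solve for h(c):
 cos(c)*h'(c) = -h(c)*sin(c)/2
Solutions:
 h(c) = C1*sqrt(cos(c))


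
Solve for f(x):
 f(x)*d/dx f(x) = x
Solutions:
 f(x) = -sqrt(C1 + x^2)
 f(x) = sqrt(C1 + x^2)


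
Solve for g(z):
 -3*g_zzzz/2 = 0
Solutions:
 g(z) = C1 + C2*z + C3*z^2 + C4*z^3


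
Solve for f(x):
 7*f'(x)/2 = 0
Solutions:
 f(x) = C1


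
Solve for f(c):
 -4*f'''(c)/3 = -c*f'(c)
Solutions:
 f(c) = C1 + Integral(C2*airyai(6^(1/3)*c/2) + C3*airybi(6^(1/3)*c/2), c)


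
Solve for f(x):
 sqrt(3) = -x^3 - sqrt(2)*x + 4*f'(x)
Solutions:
 f(x) = C1 + x^4/16 + sqrt(2)*x^2/8 + sqrt(3)*x/4


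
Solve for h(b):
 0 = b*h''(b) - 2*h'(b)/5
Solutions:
 h(b) = C1 + C2*b^(7/5)


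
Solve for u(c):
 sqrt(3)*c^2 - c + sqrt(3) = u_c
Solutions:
 u(c) = C1 + sqrt(3)*c^3/3 - c^2/2 + sqrt(3)*c


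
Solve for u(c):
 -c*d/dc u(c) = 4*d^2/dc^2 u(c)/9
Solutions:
 u(c) = C1 + C2*erf(3*sqrt(2)*c/4)


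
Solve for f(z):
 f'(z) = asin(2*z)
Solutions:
 f(z) = C1 + z*asin(2*z) + sqrt(1 - 4*z^2)/2


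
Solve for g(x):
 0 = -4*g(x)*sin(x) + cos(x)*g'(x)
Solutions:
 g(x) = C1/cos(x)^4


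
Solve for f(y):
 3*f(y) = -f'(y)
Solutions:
 f(y) = C1*exp(-3*y)


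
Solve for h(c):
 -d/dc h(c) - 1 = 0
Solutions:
 h(c) = C1 - c


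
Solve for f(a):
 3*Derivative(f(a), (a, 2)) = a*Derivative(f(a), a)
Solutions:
 f(a) = C1 + C2*erfi(sqrt(6)*a/6)


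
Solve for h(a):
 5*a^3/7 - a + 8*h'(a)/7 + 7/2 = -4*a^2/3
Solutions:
 h(a) = C1 - 5*a^4/32 - 7*a^3/18 + 7*a^2/16 - 49*a/16


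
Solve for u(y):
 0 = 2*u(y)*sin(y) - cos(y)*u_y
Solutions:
 u(y) = C1/cos(y)^2


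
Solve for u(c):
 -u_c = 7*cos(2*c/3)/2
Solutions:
 u(c) = C1 - 21*sin(2*c/3)/4


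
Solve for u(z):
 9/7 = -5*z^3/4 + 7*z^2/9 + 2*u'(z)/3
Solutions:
 u(z) = C1 + 15*z^4/32 - 7*z^3/18 + 27*z/14


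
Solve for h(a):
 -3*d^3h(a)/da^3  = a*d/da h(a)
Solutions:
 h(a) = C1 + Integral(C2*airyai(-3^(2/3)*a/3) + C3*airybi(-3^(2/3)*a/3), a)


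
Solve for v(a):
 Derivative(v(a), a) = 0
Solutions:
 v(a) = C1


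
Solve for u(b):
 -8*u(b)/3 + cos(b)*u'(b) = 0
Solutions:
 u(b) = C1*(sin(b) + 1)^(4/3)/(sin(b) - 1)^(4/3)


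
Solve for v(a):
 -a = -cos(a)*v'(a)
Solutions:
 v(a) = C1 + Integral(a/cos(a), a)


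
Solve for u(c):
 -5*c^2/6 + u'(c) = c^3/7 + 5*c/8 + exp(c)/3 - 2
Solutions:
 u(c) = C1 + c^4/28 + 5*c^3/18 + 5*c^2/16 - 2*c + exp(c)/3


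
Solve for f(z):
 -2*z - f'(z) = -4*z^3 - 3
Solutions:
 f(z) = C1 + z^4 - z^2 + 3*z


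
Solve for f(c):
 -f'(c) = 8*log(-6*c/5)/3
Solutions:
 f(c) = C1 - 8*c*log(-c)/3 + 8*c*(-log(6) + 1 + log(5))/3


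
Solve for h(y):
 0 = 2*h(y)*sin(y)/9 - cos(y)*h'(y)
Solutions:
 h(y) = C1/cos(y)^(2/9)


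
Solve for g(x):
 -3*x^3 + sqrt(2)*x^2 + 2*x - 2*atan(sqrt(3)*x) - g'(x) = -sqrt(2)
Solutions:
 g(x) = C1 - 3*x^4/4 + sqrt(2)*x^3/3 + x^2 - 2*x*atan(sqrt(3)*x) + sqrt(2)*x + sqrt(3)*log(3*x^2 + 1)/3


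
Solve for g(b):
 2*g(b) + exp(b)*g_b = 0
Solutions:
 g(b) = C1*exp(2*exp(-b))


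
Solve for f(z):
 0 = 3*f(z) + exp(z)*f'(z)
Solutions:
 f(z) = C1*exp(3*exp(-z))


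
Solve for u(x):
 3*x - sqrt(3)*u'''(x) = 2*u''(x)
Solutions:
 u(x) = C1 + C2*x + C3*exp(-2*sqrt(3)*x/3) + x^3/4 - 3*sqrt(3)*x^2/8


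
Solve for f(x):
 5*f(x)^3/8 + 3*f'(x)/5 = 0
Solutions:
 f(x) = -2*sqrt(3)*sqrt(-1/(C1 - 25*x))
 f(x) = 2*sqrt(3)*sqrt(-1/(C1 - 25*x))


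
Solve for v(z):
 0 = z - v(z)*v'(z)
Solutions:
 v(z) = -sqrt(C1 + z^2)
 v(z) = sqrt(C1 + z^2)


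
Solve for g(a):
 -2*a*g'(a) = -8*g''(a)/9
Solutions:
 g(a) = C1 + C2*erfi(3*sqrt(2)*a/4)


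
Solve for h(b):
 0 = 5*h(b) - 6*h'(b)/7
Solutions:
 h(b) = C1*exp(35*b/6)


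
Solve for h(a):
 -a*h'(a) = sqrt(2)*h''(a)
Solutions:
 h(a) = C1 + C2*erf(2^(1/4)*a/2)


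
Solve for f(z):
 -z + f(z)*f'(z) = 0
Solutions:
 f(z) = -sqrt(C1 + z^2)
 f(z) = sqrt(C1 + z^2)


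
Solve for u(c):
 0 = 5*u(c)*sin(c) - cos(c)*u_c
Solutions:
 u(c) = C1/cos(c)^5


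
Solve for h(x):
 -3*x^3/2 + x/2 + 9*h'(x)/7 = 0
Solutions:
 h(x) = C1 + 7*x^4/24 - 7*x^2/36


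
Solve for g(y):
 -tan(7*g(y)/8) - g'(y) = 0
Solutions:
 g(y) = -8*asin(C1*exp(-7*y/8))/7 + 8*pi/7
 g(y) = 8*asin(C1*exp(-7*y/8))/7


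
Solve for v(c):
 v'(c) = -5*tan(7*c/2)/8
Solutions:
 v(c) = C1 + 5*log(cos(7*c/2))/28


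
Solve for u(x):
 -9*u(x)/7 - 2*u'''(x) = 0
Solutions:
 u(x) = C3*exp(-42^(2/3)*x/14) + (C1*sin(3*14^(2/3)*3^(1/6)*x/28) + C2*cos(3*14^(2/3)*3^(1/6)*x/28))*exp(42^(2/3)*x/28)


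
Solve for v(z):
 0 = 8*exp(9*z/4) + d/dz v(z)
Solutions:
 v(z) = C1 - 32*exp(9*z/4)/9


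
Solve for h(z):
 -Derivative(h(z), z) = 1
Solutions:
 h(z) = C1 - z


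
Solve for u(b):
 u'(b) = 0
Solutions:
 u(b) = C1


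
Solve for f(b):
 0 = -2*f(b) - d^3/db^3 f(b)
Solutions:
 f(b) = C3*exp(-2^(1/3)*b) + (C1*sin(2^(1/3)*sqrt(3)*b/2) + C2*cos(2^(1/3)*sqrt(3)*b/2))*exp(2^(1/3)*b/2)


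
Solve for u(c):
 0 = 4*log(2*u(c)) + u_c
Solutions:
 Integral(1/(log(_y) + log(2)), (_y, u(c)))/4 = C1 - c


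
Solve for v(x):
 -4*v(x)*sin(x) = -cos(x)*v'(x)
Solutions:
 v(x) = C1/cos(x)^4


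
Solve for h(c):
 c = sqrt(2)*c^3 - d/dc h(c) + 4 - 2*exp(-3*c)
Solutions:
 h(c) = C1 + sqrt(2)*c^4/4 - c^2/2 + 4*c + 2*exp(-3*c)/3


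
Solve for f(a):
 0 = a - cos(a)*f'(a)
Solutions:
 f(a) = C1 + Integral(a/cos(a), a)


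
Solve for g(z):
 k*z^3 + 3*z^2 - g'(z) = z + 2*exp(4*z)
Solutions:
 g(z) = C1 + k*z^4/4 + z^3 - z^2/2 - exp(4*z)/2


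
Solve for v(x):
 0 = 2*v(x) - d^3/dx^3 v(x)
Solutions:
 v(x) = C3*exp(2^(1/3)*x) + (C1*sin(2^(1/3)*sqrt(3)*x/2) + C2*cos(2^(1/3)*sqrt(3)*x/2))*exp(-2^(1/3)*x/2)


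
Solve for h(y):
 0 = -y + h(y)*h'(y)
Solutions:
 h(y) = -sqrt(C1 + y^2)
 h(y) = sqrt(C1 + y^2)


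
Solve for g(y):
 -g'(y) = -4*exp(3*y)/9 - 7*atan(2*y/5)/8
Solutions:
 g(y) = C1 + 7*y*atan(2*y/5)/8 + 4*exp(3*y)/27 - 35*log(4*y^2 + 25)/32


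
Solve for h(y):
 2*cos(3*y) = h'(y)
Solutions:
 h(y) = C1 + 2*sin(3*y)/3


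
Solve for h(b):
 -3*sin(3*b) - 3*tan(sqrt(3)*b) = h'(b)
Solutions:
 h(b) = C1 + sqrt(3)*log(cos(sqrt(3)*b)) + cos(3*b)


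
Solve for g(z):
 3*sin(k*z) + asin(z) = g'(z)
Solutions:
 g(z) = C1 + z*asin(z) + sqrt(1 - z^2) + 3*Piecewise((-cos(k*z)/k, Ne(k, 0)), (0, True))


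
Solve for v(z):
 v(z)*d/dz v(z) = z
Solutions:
 v(z) = -sqrt(C1 + z^2)
 v(z) = sqrt(C1 + z^2)


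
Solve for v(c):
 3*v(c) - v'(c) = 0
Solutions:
 v(c) = C1*exp(3*c)


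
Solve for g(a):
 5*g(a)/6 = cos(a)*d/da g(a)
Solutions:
 g(a) = C1*(sin(a) + 1)^(5/12)/(sin(a) - 1)^(5/12)


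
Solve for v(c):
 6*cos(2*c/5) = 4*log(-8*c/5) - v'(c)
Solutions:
 v(c) = C1 + 4*c*log(-c) - 4*c*log(5) - 4*c + 12*c*log(2) - 15*sin(2*c/5)


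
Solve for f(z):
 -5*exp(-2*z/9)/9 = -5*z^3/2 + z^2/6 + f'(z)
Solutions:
 f(z) = C1 + 5*z^4/8 - z^3/18 + 5*exp(-2*z/9)/2


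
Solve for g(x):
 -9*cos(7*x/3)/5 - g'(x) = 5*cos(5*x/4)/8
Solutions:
 g(x) = C1 - sin(5*x/4)/2 - 27*sin(7*x/3)/35


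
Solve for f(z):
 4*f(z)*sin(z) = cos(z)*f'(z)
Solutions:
 f(z) = C1/cos(z)^4


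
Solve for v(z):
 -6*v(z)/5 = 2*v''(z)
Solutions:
 v(z) = C1*sin(sqrt(15)*z/5) + C2*cos(sqrt(15)*z/5)


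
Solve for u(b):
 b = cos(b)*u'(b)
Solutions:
 u(b) = C1 + Integral(b/cos(b), b)


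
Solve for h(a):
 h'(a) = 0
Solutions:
 h(a) = C1


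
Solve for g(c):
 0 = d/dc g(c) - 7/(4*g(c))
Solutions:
 g(c) = -sqrt(C1 + 14*c)/2
 g(c) = sqrt(C1 + 14*c)/2


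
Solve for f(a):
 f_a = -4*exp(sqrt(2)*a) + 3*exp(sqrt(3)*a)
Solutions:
 f(a) = C1 - 2*sqrt(2)*exp(sqrt(2)*a) + sqrt(3)*exp(sqrt(3)*a)


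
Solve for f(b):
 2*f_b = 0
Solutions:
 f(b) = C1


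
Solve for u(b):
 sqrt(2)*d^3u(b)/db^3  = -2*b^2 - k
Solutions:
 u(b) = C1 + C2*b + C3*b^2 - sqrt(2)*b^5/60 - sqrt(2)*b^3*k/12


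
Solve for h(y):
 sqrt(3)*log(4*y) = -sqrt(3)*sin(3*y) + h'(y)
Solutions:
 h(y) = C1 + sqrt(3)*y*(log(y) - 1) + 2*sqrt(3)*y*log(2) - sqrt(3)*cos(3*y)/3


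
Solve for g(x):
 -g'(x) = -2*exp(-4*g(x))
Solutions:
 g(x) = log(-I*(C1 + 8*x)^(1/4))
 g(x) = log(I*(C1 + 8*x)^(1/4))
 g(x) = log(-(C1 + 8*x)^(1/4))
 g(x) = log(C1 + 8*x)/4


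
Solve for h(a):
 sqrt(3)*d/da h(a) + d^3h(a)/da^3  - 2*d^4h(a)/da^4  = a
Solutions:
 h(a) = C1 + C2*exp(a*(-(1 + 54*sqrt(3) + sqrt(-1 + (1 + 54*sqrt(3))^2))^(1/3) - 1/(1 + 54*sqrt(3) + sqrt(-1 + (1 + 54*sqrt(3))^2))^(1/3) + 2)/12)*sin(sqrt(3)*a*(-(1 + 54*sqrt(3) + sqrt(-1 + (1 + 54*sqrt(3))^2))^(1/3) + (1 + 54*sqrt(3) + sqrt(-1 + (1 + 54*sqrt(3))^2))^(-1/3))/12) + C3*exp(a*(-(1 + 54*sqrt(3) + sqrt(-1 + (1 + 54*sqrt(3))^2))^(1/3) - 1/(1 + 54*sqrt(3) + sqrt(-1 + (1 + 54*sqrt(3))^2))^(1/3) + 2)/12)*cos(sqrt(3)*a*(-(1 + 54*sqrt(3) + sqrt(-1 + (1 + 54*sqrt(3))^2))^(1/3) + (1 + 54*sqrt(3) + sqrt(-1 + (1 + 54*sqrt(3))^2))^(-1/3))/12) + C4*exp(a*((1 + 54*sqrt(3) + sqrt(-1 + (1 + 54*sqrt(3))^2))^(-1/3) + 1 + (1 + 54*sqrt(3) + sqrt(-1 + (1 + 54*sqrt(3))^2))^(1/3))/6) + sqrt(3)*a^2/6


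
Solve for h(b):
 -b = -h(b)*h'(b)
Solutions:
 h(b) = -sqrt(C1 + b^2)
 h(b) = sqrt(C1 + b^2)


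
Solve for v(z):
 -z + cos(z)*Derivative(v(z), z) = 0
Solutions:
 v(z) = C1 + Integral(z/cos(z), z)


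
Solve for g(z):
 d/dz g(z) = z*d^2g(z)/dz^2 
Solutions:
 g(z) = C1 + C2*z^2


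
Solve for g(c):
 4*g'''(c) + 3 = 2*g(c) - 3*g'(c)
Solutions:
 g(c) = C3*exp(c/2) + (C1*sin(sqrt(15)*c/4) + C2*cos(sqrt(15)*c/4))*exp(-c/4) + 3/2


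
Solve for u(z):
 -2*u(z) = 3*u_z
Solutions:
 u(z) = C1*exp(-2*z/3)


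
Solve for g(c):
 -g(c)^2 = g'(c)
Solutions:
 g(c) = 1/(C1 + c)


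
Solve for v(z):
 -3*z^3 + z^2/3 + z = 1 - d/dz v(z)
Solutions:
 v(z) = C1 + 3*z^4/4 - z^3/9 - z^2/2 + z


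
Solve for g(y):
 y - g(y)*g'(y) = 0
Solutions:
 g(y) = -sqrt(C1 + y^2)
 g(y) = sqrt(C1 + y^2)


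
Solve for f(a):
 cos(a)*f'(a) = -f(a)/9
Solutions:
 f(a) = C1*(sin(a) - 1)^(1/18)/(sin(a) + 1)^(1/18)


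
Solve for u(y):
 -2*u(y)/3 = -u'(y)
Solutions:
 u(y) = C1*exp(2*y/3)


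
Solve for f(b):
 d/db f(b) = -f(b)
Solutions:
 f(b) = C1*exp(-b)


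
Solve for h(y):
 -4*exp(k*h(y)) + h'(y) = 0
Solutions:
 h(y) = Piecewise((log(-1/(C1*k + 4*k*y))/k, Ne(k, 0)), (nan, True))
 h(y) = Piecewise((C1 + 4*y, Eq(k, 0)), (nan, True))


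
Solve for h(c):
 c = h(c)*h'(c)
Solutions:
 h(c) = -sqrt(C1 + c^2)
 h(c) = sqrt(C1 + c^2)


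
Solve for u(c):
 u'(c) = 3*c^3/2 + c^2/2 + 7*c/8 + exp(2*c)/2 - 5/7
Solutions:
 u(c) = C1 + 3*c^4/8 + c^3/6 + 7*c^2/16 - 5*c/7 + exp(2*c)/4


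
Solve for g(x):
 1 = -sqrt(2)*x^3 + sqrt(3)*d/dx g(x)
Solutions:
 g(x) = C1 + sqrt(6)*x^4/12 + sqrt(3)*x/3


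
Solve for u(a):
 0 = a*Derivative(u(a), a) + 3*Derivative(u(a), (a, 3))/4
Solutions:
 u(a) = C1 + Integral(C2*airyai(-6^(2/3)*a/3) + C3*airybi(-6^(2/3)*a/3), a)


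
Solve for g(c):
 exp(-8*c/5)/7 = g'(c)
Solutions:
 g(c) = C1 - 5*exp(-8*c/5)/56


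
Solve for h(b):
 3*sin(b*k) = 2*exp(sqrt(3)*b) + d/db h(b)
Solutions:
 h(b) = C1 - 2*sqrt(3)*exp(sqrt(3)*b)/3 - 3*cos(b*k)/k


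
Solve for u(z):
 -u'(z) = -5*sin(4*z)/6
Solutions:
 u(z) = C1 - 5*cos(4*z)/24


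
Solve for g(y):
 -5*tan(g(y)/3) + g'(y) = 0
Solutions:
 g(y) = -3*asin(C1*exp(5*y/3)) + 3*pi
 g(y) = 3*asin(C1*exp(5*y/3))


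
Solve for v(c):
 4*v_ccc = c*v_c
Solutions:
 v(c) = C1 + Integral(C2*airyai(2^(1/3)*c/2) + C3*airybi(2^(1/3)*c/2), c)


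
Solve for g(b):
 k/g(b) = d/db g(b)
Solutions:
 g(b) = -sqrt(C1 + 2*b*k)
 g(b) = sqrt(C1 + 2*b*k)


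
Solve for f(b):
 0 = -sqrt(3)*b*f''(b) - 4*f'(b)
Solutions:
 f(b) = C1 + C2*b^(1 - 4*sqrt(3)/3)


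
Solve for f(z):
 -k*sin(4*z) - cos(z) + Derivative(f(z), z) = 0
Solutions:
 f(z) = C1 - k*cos(4*z)/4 + sin(z)


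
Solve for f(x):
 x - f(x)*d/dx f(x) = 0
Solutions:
 f(x) = -sqrt(C1 + x^2)
 f(x) = sqrt(C1 + x^2)


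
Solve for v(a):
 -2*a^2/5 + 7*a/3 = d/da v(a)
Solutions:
 v(a) = C1 - 2*a^3/15 + 7*a^2/6


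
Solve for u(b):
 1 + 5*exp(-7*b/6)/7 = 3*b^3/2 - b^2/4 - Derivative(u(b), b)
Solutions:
 u(b) = C1 + 3*b^4/8 - b^3/12 - b + 30*exp(-7*b/6)/49


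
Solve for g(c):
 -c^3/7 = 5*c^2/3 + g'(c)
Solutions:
 g(c) = C1 - c^4/28 - 5*c^3/9


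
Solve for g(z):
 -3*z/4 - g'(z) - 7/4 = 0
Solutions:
 g(z) = C1 - 3*z^2/8 - 7*z/4


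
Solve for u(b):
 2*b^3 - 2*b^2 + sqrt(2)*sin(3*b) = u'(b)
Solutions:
 u(b) = C1 + b^4/2 - 2*b^3/3 - sqrt(2)*cos(3*b)/3


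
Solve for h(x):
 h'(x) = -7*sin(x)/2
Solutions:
 h(x) = C1 + 7*cos(x)/2


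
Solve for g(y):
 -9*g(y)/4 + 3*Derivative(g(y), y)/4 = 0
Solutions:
 g(y) = C1*exp(3*y)


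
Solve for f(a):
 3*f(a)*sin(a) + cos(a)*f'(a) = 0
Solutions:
 f(a) = C1*cos(a)^3


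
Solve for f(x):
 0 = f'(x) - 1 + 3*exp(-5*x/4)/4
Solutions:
 f(x) = C1 + x + 3*exp(-5*x/4)/5


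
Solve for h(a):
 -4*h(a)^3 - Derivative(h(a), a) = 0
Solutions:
 h(a) = -sqrt(2)*sqrt(-1/(C1 - 4*a))/2
 h(a) = sqrt(2)*sqrt(-1/(C1 - 4*a))/2


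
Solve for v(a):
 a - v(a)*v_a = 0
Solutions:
 v(a) = -sqrt(C1 + a^2)
 v(a) = sqrt(C1 + a^2)


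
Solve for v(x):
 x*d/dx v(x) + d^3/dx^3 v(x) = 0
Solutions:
 v(x) = C1 + Integral(C2*airyai(-x) + C3*airybi(-x), x)


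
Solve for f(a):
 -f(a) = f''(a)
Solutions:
 f(a) = C1*sin(a) + C2*cos(a)


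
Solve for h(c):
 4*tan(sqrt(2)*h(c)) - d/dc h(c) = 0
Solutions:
 h(c) = sqrt(2)*(pi - asin(C1*exp(4*sqrt(2)*c)))/2
 h(c) = sqrt(2)*asin(C1*exp(4*sqrt(2)*c))/2


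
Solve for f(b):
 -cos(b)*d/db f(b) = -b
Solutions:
 f(b) = C1 + Integral(b/cos(b), b)


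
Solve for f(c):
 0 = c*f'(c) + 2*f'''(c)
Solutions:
 f(c) = C1 + Integral(C2*airyai(-2^(2/3)*c/2) + C3*airybi(-2^(2/3)*c/2), c)


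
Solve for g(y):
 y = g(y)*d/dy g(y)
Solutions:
 g(y) = -sqrt(C1 + y^2)
 g(y) = sqrt(C1 + y^2)


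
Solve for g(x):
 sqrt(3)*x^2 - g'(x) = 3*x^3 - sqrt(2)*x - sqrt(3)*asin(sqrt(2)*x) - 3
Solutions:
 g(x) = C1 - 3*x^4/4 + sqrt(3)*x^3/3 + sqrt(2)*x^2/2 + 3*x + sqrt(3)*(x*asin(sqrt(2)*x) + sqrt(2)*sqrt(1 - 2*x^2)/2)


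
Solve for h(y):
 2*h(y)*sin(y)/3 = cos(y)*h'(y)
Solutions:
 h(y) = C1/cos(y)^(2/3)


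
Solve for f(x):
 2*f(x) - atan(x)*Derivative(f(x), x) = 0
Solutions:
 f(x) = C1*exp(2*Integral(1/atan(x), x))


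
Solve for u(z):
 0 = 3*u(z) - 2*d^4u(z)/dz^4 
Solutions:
 u(z) = C1*exp(-2^(3/4)*3^(1/4)*z/2) + C2*exp(2^(3/4)*3^(1/4)*z/2) + C3*sin(2^(3/4)*3^(1/4)*z/2) + C4*cos(2^(3/4)*3^(1/4)*z/2)


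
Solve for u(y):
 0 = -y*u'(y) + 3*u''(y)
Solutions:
 u(y) = C1 + C2*erfi(sqrt(6)*y/6)


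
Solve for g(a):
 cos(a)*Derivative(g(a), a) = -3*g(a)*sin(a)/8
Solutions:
 g(a) = C1*cos(a)^(3/8)


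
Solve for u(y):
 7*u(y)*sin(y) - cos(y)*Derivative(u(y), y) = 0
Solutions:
 u(y) = C1/cos(y)^7


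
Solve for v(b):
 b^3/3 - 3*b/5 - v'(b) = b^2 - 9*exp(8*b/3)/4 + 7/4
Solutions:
 v(b) = C1 + b^4/12 - b^3/3 - 3*b^2/10 - 7*b/4 + 27*exp(8*b/3)/32


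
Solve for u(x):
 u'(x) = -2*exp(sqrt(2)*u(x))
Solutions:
 u(x) = sqrt(2)*(2*log(1/(C1 + 2*x)) - log(2))/4


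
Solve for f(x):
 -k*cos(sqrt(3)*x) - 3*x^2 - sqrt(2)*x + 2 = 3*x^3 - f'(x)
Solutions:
 f(x) = C1 + sqrt(3)*k*sin(sqrt(3)*x)/3 + 3*x^4/4 + x^3 + sqrt(2)*x^2/2 - 2*x


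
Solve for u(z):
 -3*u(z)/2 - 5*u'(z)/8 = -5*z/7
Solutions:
 u(z) = C1*exp(-12*z/5) + 10*z/21 - 25/126


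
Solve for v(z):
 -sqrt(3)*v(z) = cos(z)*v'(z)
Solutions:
 v(z) = C1*(sin(z) - 1)^(sqrt(3)/2)/(sin(z) + 1)^(sqrt(3)/2)


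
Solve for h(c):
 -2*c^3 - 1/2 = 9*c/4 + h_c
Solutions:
 h(c) = C1 - c^4/2 - 9*c^2/8 - c/2


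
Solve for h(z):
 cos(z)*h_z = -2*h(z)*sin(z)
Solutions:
 h(z) = C1*cos(z)^2


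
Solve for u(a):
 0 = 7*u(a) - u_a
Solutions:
 u(a) = C1*exp(7*a)


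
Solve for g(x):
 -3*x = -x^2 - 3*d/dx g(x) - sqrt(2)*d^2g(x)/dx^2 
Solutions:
 g(x) = C1 + C2*exp(-3*sqrt(2)*x/2) - x^3/9 + sqrt(2)*x^2/9 + x^2/2 - sqrt(2)*x/3 - 4*x/27


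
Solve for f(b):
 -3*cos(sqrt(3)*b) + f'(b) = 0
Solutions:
 f(b) = C1 + sqrt(3)*sin(sqrt(3)*b)


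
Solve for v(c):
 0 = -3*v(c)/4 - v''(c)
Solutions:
 v(c) = C1*sin(sqrt(3)*c/2) + C2*cos(sqrt(3)*c/2)


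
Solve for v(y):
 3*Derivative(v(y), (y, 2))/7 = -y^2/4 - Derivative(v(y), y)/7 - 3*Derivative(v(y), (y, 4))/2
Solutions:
 v(y) = C1 + C2*exp(-21^(1/3)*y*(-(21 + sqrt(609))^(1/3) + 2*21^(1/3)/(21 + sqrt(609))^(1/3))/42)*sin(3^(1/6)*7^(1/3)*y*(6*7^(1/3)/(21 + sqrt(609))^(1/3) + 3^(2/3)*(21 + sqrt(609))^(1/3))/42) + C3*exp(-21^(1/3)*y*(-(21 + sqrt(609))^(1/3) + 2*21^(1/3)/(21 + sqrt(609))^(1/3))/42)*cos(3^(1/6)*7^(1/3)*y*(6*7^(1/3)/(21 + sqrt(609))^(1/3) + 3^(2/3)*(21 + sqrt(609))^(1/3))/42) + C4*exp(21^(1/3)*y*(-(21 + sqrt(609))^(1/3) + 2*21^(1/3)/(21 + sqrt(609))^(1/3))/21) - 7*y^3/12 + 21*y^2/4 - 63*y/2


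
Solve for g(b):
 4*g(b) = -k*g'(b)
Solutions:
 g(b) = C1*exp(-4*b/k)


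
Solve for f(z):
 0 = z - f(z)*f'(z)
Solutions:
 f(z) = -sqrt(C1 + z^2)
 f(z) = sqrt(C1 + z^2)


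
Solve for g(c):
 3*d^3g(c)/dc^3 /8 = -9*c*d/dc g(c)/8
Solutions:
 g(c) = C1 + Integral(C2*airyai(-3^(1/3)*c) + C3*airybi(-3^(1/3)*c), c)


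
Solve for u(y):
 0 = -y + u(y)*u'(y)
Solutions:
 u(y) = -sqrt(C1 + y^2)
 u(y) = sqrt(C1 + y^2)


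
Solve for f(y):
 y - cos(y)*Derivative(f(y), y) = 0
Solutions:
 f(y) = C1 + Integral(y/cos(y), y)


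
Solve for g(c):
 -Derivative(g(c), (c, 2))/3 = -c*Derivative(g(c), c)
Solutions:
 g(c) = C1 + C2*erfi(sqrt(6)*c/2)


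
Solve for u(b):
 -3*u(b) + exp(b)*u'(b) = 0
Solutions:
 u(b) = C1*exp(-3*exp(-b))


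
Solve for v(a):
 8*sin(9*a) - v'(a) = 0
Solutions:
 v(a) = C1 - 8*cos(9*a)/9


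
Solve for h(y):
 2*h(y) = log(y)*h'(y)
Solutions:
 h(y) = C1*exp(2*li(y))


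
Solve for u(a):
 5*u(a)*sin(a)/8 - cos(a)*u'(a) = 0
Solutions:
 u(a) = C1/cos(a)^(5/8)


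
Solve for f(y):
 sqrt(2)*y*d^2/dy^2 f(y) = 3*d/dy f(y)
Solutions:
 f(y) = C1 + C2*y^(1 + 3*sqrt(2)/2)


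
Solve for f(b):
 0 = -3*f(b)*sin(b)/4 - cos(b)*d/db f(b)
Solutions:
 f(b) = C1*cos(b)^(3/4)


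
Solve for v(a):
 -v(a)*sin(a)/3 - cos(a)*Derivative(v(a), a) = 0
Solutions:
 v(a) = C1*cos(a)^(1/3)


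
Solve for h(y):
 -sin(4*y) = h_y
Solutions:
 h(y) = C1 + cos(4*y)/4


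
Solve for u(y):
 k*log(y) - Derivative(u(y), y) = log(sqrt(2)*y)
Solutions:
 u(y) = C1 + k*y*log(y) - k*y - y*log(y) - y*log(2)/2 + y


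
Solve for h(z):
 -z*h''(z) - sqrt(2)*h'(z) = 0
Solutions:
 h(z) = C1 + C2*z^(1 - sqrt(2))


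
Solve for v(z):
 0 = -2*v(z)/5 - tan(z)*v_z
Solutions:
 v(z) = C1/sin(z)^(2/5)


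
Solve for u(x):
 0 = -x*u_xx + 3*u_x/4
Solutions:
 u(x) = C1 + C2*x^(7/4)


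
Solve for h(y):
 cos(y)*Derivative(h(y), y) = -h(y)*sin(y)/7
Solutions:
 h(y) = C1*cos(y)^(1/7)


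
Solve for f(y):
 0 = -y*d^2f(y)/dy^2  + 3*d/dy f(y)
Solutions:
 f(y) = C1 + C2*y^4


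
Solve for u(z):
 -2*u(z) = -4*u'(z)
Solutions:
 u(z) = C1*exp(z/2)


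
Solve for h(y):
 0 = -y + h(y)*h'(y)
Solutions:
 h(y) = -sqrt(C1 + y^2)
 h(y) = sqrt(C1 + y^2)


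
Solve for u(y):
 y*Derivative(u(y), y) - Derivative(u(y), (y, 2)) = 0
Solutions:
 u(y) = C1 + C2*erfi(sqrt(2)*y/2)


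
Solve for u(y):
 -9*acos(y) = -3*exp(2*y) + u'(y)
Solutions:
 u(y) = C1 - 9*y*acos(y) + 9*sqrt(1 - y^2) + 3*exp(2*y)/2


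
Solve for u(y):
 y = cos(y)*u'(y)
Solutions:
 u(y) = C1 + Integral(y/cos(y), y)


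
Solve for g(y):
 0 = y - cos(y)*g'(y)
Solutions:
 g(y) = C1 + Integral(y/cos(y), y)


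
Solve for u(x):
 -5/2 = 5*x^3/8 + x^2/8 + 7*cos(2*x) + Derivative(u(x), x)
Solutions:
 u(x) = C1 - 5*x^4/32 - x^3/24 - 5*x/2 - 7*sin(x)*cos(x)


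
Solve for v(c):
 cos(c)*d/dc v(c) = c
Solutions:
 v(c) = C1 + Integral(c/cos(c), c)


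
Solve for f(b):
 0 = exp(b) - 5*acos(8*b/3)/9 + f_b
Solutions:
 f(b) = C1 + 5*b*acos(8*b/3)/9 - 5*sqrt(9 - 64*b^2)/72 - exp(b)


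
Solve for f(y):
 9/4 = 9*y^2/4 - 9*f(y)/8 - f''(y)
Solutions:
 f(y) = C1*sin(3*sqrt(2)*y/4) + C2*cos(3*sqrt(2)*y/4) + 2*y^2 - 50/9


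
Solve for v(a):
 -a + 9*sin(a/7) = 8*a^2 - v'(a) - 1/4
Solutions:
 v(a) = C1 + 8*a^3/3 + a^2/2 - a/4 + 63*cos(a/7)


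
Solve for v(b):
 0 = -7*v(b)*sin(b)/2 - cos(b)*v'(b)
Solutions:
 v(b) = C1*cos(b)^(7/2)


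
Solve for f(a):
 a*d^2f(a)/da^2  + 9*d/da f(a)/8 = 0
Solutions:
 f(a) = C1 + C2/a^(1/8)


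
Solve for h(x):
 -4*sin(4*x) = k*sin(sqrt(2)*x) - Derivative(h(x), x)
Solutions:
 h(x) = C1 - sqrt(2)*k*cos(sqrt(2)*x)/2 - cos(4*x)


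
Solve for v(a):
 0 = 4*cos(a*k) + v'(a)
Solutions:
 v(a) = C1 - 4*sin(a*k)/k


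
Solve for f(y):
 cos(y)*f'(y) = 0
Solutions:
 f(y) = C1


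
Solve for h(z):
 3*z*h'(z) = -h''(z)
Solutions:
 h(z) = C1 + C2*erf(sqrt(6)*z/2)


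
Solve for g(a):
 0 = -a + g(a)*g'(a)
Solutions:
 g(a) = -sqrt(C1 + a^2)
 g(a) = sqrt(C1 + a^2)


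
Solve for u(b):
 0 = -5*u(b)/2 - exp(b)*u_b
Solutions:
 u(b) = C1*exp(5*exp(-b)/2)


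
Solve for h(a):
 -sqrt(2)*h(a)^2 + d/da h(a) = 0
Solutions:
 h(a) = -1/(C1 + sqrt(2)*a)


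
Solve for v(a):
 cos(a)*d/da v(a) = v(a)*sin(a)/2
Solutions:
 v(a) = C1/sqrt(cos(a))


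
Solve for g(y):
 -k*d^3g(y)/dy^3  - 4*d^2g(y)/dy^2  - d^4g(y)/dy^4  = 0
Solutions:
 g(y) = C1 + C2*y + C3*exp(y*(-k + sqrt(k^2 - 16))/2) + C4*exp(-y*(k + sqrt(k^2 - 16))/2)


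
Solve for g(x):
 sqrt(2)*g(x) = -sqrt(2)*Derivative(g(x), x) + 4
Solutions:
 g(x) = C1*exp(-x) + 2*sqrt(2)


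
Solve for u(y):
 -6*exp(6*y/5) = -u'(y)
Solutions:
 u(y) = C1 + 5*exp(6*y/5)


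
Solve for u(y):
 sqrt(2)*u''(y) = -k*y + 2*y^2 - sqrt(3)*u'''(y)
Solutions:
 u(y) = C1 + C2*y + C3*exp(-sqrt(6)*y/3) + sqrt(2)*y^4/12 + y^3*(-sqrt(2)*k - 4*sqrt(3))/12 + y^2*(sqrt(3)*k + 6*sqrt(2))/4


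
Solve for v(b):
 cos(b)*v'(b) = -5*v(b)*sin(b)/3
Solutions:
 v(b) = C1*cos(b)^(5/3)


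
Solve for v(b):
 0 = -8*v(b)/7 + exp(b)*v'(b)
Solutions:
 v(b) = C1*exp(-8*exp(-b)/7)


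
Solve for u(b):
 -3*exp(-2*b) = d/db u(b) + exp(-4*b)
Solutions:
 u(b) = C1 + 3*exp(-2*b)/2 + exp(-4*b)/4


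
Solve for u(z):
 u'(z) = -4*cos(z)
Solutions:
 u(z) = C1 - 4*sin(z)


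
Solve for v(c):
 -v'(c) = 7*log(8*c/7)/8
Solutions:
 v(c) = C1 - 7*c*log(c)/8 - 21*c*log(2)/8 + 7*c/8 + 7*c*log(7)/8


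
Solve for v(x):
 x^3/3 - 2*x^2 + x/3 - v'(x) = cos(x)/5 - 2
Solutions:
 v(x) = C1 + x^4/12 - 2*x^3/3 + x^2/6 + 2*x - sin(x)/5


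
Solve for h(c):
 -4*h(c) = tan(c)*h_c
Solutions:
 h(c) = C1/sin(c)^4


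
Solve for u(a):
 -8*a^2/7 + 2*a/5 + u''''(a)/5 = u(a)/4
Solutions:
 u(a) = C1*exp(-sqrt(2)*5^(1/4)*a/2) + C2*exp(sqrt(2)*5^(1/4)*a/2) + C3*sin(sqrt(2)*5^(1/4)*a/2) + C4*cos(sqrt(2)*5^(1/4)*a/2) - 32*a^2/7 + 8*a/5


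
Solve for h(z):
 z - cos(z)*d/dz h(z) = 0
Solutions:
 h(z) = C1 + Integral(z/cos(z), z)


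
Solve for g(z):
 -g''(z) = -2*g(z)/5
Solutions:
 g(z) = C1*exp(-sqrt(10)*z/5) + C2*exp(sqrt(10)*z/5)


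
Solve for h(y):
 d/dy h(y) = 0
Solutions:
 h(y) = C1


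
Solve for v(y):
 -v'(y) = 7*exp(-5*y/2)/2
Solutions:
 v(y) = C1 + 7*exp(-5*y/2)/5


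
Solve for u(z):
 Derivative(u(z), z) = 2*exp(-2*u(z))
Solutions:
 u(z) = log(-sqrt(C1 + 4*z))
 u(z) = log(C1 + 4*z)/2


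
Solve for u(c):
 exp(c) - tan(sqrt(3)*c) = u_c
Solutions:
 u(c) = C1 + exp(c) + sqrt(3)*log(cos(sqrt(3)*c))/3


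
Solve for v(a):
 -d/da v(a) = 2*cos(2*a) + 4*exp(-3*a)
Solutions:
 v(a) = C1 - sin(2*a) + 4*exp(-3*a)/3


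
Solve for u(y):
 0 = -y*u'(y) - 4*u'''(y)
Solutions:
 u(y) = C1 + Integral(C2*airyai(-2^(1/3)*y/2) + C3*airybi(-2^(1/3)*y/2), y)


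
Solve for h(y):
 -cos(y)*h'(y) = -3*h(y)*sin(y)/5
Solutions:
 h(y) = C1/cos(y)^(3/5)


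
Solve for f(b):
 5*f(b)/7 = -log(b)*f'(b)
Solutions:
 f(b) = C1*exp(-5*li(b)/7)


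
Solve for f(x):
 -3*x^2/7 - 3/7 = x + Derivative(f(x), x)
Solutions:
 f(x) = C1 - x^3/7 - x^2/2 - 3*x/7


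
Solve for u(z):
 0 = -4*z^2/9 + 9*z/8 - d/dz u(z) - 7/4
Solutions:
 u(z) = C1 - 4*z^3/27 + 9*z^2/16 - 7*z/4


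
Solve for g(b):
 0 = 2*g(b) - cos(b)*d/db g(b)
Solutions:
 g(b) = C1*(sin(b) + 1)/(sin(b) - 1)


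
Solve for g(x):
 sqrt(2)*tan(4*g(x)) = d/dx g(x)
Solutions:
 g(x) = -asin(C1*exp(4*sqrt(2)*x))/4 + pi/4
 g(x) = asin(C1*exp(4*sqrt(2)*x))/4


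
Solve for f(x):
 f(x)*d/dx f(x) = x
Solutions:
 f(x) = -sqrt(C1 + x^2)
 f(x) = sqrt(C1 + x^2)


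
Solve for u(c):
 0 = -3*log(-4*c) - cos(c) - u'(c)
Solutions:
 u(c) = C1 - 3*c*log(-c) - 6*c*log(2) + 3*c - sin(c)


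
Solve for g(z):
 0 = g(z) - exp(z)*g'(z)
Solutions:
 g(z) = C1*exp(-exp(-z))


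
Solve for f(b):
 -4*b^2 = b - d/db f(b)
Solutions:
 f(b) = C1 + 4*b^3/3 + b^2/2


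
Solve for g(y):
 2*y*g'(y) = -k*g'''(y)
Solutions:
 g(y) = C1 + Integral(C2*airyai(2^(1/3)*y*(-1/k)^(1/3)) + C3*airybi(2^(1/3)*y*(-1/k)^(1/3)), y)


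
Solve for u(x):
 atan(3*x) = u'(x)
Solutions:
 u(x) = C1 + x*atan(3*x) - log(9*x^2 + 1)/6


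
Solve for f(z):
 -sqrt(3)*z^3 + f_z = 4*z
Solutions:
 f(z) = C1 + sqrt(3)*z^4/4 + 2*z^2


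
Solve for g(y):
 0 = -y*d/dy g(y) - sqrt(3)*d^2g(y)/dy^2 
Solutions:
 g(y) = C1 + C2*erf(sqrt(2)*3^(3/4)*y/6)


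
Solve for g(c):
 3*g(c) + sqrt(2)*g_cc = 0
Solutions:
 g(c) = C1*sin(2^(3/4)*sqrt(3)*c/2) + C2*cos(2^(3/4)*sqrt(3)*c/2)


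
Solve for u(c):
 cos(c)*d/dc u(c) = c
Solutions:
 u(c) = C1 + Integral(c/cos(c), c)


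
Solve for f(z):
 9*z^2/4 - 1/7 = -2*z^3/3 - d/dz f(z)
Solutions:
 f(z) = C1 - z^4/6 - 3*z^3/4 + z/7


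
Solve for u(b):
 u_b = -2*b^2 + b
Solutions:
 u(b) = C1 - 2*b^3/3 + b^2/2


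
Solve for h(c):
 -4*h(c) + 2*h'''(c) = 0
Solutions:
 h(c) = C3*exp(2^(1/3)*c) + (C1*sin(2^(1/3)*sqrt(3)*c/2) + C2*cos(2^(1/3)*sqrt(3)*c/2))*exp(-2^(1/3)*c/2)


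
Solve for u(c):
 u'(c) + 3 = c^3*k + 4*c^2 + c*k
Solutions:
 u(c) = C1 + c^4*k/4 + 4*c^3/3 + c^2*k/2 - 3*c


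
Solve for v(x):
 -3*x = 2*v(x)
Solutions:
 v(x) = -3*x/2


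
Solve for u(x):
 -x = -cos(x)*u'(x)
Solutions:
 u(x) = C1 + Integral(x/cos(x), x)


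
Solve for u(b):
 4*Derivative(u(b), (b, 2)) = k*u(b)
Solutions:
 u(b) = C1*exp(-b*sqrt(k)/2) + C2*exp(b*sqrt(k)/2)


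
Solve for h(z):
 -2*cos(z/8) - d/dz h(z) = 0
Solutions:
 h(z) = C1 - 16*sin(z/8)


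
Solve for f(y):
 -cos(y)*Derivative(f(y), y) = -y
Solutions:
 f(y) = C1 + Integral(y/cos(y), y)


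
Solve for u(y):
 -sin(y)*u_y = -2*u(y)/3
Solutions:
 u(y) = C1*(cos(y) - 1)^(1/3)/(cos(y) + 1)^(1/3)


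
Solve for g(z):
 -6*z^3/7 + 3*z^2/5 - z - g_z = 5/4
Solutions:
 g(z) = C1 - 3*z^4/14 + z^3/5 - z^2/2 - 5*z/4


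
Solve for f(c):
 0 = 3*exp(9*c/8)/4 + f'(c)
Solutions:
 f(c) = C1 - 2*exp(9*c/8)/3


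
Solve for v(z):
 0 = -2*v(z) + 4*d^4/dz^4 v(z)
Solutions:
 v(z) = C1*exp(-2^(3/4)*z/2) + C2*exp(2^(3/4)*z/2) + C3*sin(2^(3/4)*z/2) + C4*cos(2^(3/4)*z/2)


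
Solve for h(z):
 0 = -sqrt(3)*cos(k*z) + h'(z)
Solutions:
 h(z) = C1 + sqrt(3)*sin(k*z)/k


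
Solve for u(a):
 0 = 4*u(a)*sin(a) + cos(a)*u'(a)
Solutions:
 u(a) = C1*cos(a)^4


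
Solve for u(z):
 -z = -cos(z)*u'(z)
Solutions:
 u(z) = C1 + Integral(z/cos(z), z)


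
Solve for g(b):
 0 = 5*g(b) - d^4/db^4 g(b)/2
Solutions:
 g(b) = C1*exp(-10^(1/4)*b) + C2*exp(10^(1/4)*b) + C3*sin(10^(1/4)*b) + C4*cos(10^(1/4)*b)


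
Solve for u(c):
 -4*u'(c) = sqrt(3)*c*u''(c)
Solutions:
 u(c) = C1 + C2*c^(1 - 4*sqrt(3)/3)


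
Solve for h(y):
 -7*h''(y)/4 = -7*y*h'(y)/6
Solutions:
 h(y) = C1 + C2*erfi(sqrt(3)*y/3)


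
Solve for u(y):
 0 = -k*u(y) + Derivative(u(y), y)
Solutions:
 u(y) = C1*exp(k*y)


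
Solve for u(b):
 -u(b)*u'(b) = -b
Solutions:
 u(b) = -sqrt(C1 + b^2)
 u(b) = sqrt(C1 + b^2)


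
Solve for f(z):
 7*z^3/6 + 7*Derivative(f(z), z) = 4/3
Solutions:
 f(z) = C1 - z^4/24 + 4*z/21


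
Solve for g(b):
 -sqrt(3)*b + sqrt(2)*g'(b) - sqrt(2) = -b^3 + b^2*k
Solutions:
 g(b) = C1 - sqrt(2)*b^4/8 + sqrt(2)*b^3*k/6 + sqrt(6)*b^2/4 + b


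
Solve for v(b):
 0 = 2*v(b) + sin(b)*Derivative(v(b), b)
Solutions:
 v(b) = C1*(cos(b) + 1)/(cos(b) - 1)


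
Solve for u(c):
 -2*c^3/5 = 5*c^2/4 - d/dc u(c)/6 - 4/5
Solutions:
 u(c) = C1 + 3*c^4/5 + 5*c^3/2 - 24*c/5


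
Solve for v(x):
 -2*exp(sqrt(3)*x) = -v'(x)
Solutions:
 v(x) = C1 + 2*sqrt(3)*exp(sqrt(3)*x)/3


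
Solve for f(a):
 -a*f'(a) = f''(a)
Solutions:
 f(a) = C1 + C2*erf(sqrt(2)*a/2)


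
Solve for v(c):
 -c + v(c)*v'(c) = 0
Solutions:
 v(c) = -sqrt(C1 + c^2)
 v(c) = sqrt(C1 + c^2)


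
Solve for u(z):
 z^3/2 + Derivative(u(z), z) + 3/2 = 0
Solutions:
 u(z) = C1 - z^4/8 - 3*z/2


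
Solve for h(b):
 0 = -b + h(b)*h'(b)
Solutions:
 h(b) = -sqrt(C1 + b^2)
 h(b) = sqrt(C1 + b^2)


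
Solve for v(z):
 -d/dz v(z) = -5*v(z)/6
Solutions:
 v(z) = C1*exp(5*z/6)


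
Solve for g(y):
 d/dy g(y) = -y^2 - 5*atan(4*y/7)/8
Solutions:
 g(y) = C1 - y^3/3 - 5*y*atan(4*y/7)/8 + 35*log(16*y^2 + 49)/64


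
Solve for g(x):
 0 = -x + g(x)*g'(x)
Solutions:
 g(x) = -sqrt(C1 + x^2)
 g(x) = sqrt(C1 + x^2)


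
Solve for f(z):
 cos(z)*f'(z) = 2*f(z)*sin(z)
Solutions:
 f(z) = C1/cos(z)^2


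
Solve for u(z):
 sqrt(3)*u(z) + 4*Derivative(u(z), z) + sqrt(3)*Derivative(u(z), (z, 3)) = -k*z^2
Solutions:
 u(z) = C1*exp(2^(1/3)*z*(-8*sqrt(3)/(27 + sqrt(3)*sqrt(243 + 256*sqrt(3)))^(1/3) + 2^(1/3)*(27 + sqrt(3)*sqrt(243 + 256*sqrt(3)))^(1/3))/12)*sin(2^(1/3)*z*(2/(27 + sqrt(3)*sqrt(243 + 256*sqrt(3)))^(1/3) + 2^(1/3)*sqrt(3)*(27 + sqrt(3)*sqrt(243 + 256*sqrt(3)))^(1/3)/12)) + C2*exp(2^(1/3)*z*(-8*sqrt(3)/(27 + sqrt(3)*sqrt(243 + 256*sqrt(3)))^(1/3) + 2^(1/3)*(27 + sqrt(3)*sqrt(243 + 256*sqrt(3)))^(1/3))/12)*cos(2^(1/3)*z*(2/(27 + sqrt(3)*sqrt(243 + 256*sqrt(3)))^(1/3) + 2^(1/3)*sqrt(3)*(27 + sqrt(3)*sqrt(243 + 256*sqrt(3)))^(1/3)/12)) + C3*exp(-2^(1/3)*z*(-8*sqrt(3)/(27 + sqrt(3)*sqrt(243 + 256*sqrt(3)))^(1/3) + 2^(1/3)*(27 + sqrt(3)*sqrt(243 + 256*sqrt(3)))^(1/3))/6) - sqrt(3)*k*z^2/3 + 8*k*z/3 - 32*sqrt(3)*k/9


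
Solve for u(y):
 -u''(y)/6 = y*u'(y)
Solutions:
 u(y) = C1 + C2*erf(sqrt(3)*y)


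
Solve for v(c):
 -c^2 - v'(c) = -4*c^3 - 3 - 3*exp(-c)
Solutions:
 v(c) = C1 + c^4 - c^3/3 + 3*c - 3*exp(-c)


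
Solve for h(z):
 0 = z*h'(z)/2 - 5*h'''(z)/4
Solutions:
 h(z) = C1 + Integral(C2*airyai(2^(1/3)*5^(2/3)*z/5) + C3*airybi(2^(1/3)*5^(2/3)*z/5), z)


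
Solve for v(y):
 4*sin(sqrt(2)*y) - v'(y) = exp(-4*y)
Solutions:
 v(y) = C1 - 2*sqrt(2)*cos(sqrt(2)*y) + exp(-4*y)/4


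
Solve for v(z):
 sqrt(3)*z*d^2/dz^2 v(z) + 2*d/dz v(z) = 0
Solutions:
 v(z) = C1 + C2*z^(1 - 2*sqrt(3)/3)


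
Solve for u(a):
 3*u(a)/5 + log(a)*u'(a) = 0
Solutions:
 u(a) = C1*exp(-3*li(a)/5)


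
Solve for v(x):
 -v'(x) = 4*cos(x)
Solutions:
 v(x) = C1 - 4*sin(x)


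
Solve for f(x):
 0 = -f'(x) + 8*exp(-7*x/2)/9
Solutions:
 f(x) = C1 - 16*exp(-7*x/2)/63


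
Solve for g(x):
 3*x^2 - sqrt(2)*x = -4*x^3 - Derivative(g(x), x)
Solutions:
 g(x) = C1 - x^4 - x^3 + sqrt(2)*x^2/2


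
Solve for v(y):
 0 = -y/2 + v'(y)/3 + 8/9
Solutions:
 v(y) = C1 + 3*y^2/4 - 8*y/3


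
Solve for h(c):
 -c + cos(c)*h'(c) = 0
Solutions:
 h(c) = C1 + Integral(c/cos(c), c)


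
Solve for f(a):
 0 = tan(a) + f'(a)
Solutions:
 f(a) = C1 + log(cos(a))


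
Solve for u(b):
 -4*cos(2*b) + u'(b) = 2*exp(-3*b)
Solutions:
 u(b) = C1 + 2*sin(2*b) - 2*exp(-3*b)/3


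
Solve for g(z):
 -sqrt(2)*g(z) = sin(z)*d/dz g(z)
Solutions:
 g(z) = C1*(cos(z) + 1)^(sqrt(2)/2)/(cos(z) - 1)^(sqrt(2)/2)


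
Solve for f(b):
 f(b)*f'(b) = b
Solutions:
 f(b) = -sqrt(C1 + b^2)
 f(b) = sqrt(C1 + b^2)


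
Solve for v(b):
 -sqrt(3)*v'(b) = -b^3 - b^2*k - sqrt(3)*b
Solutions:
 v(b) = C1 + sqrt(3)*b^4/12 + sqrt(3)*b^3*k/9 + b^2/2


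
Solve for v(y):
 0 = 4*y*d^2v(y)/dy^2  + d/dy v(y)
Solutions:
 v(y) = C1 + C2*y^(3/4)


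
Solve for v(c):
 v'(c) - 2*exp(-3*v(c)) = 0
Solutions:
 v(c) = log(C1 + 6*c)/3
 v(c) = log((-3^(1/3) - 3^(5/6)*I)*(C1 + 2*c)^(1/3)/2)
 v(c) = log((-3^(1/3) + 3^(5/6)*I)*(C1 + 2*c)^(1/3)/2)


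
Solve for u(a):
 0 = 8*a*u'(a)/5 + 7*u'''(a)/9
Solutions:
 u(a) = C1 + Integral(C2*airyai(-2*105^(2/3)*a/35) + C3*airybi(-2*105^(2/3)*a/35), a)


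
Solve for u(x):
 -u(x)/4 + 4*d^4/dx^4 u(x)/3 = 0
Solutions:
 u(x) = C1*exp(-3^(1/4)*x/2) + C2*exp(3^(1/4)*x/2) + C3*sin(3^(1/4)*x/2) + C4*cos(3^(1/4)*x/2)


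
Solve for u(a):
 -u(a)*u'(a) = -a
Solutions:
 u(a) = -sqrt(C1 + a^2)
 u(a) = sqrt(C1 + a^2)


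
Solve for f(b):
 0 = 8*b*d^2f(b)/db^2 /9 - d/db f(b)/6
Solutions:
 f(b) = C1 + C2*b^(19/16)
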